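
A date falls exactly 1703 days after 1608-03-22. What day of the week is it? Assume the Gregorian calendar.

First find the weekday of Mar 22, 1608. Doomsday rule: the anchor day for the 1600s is Tuesday. For year 08: 8÷12 = 0 r 8, and 8÷4 = 2, so 0+8+2 = 10.
Tuesday + 10 ≡ Friday — that's 1608's doomsday.
In March the doomsday date is Mar 14.
Mar 22 is 8 days after Mar 14; 8 mod 7 = 1, so Friday + 1 = Saturday.
1703 mod 7 = 2, so 1703 days after a Saturday is Saturday + 2 = Monday.

Monday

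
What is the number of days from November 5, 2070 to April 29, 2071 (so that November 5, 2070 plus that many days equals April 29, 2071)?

Nov 5, 2070 → Dec 5, 2070: 30 days (November has 30).
Dec 5, 2070 → Jan 5, 2071: 31 days (December has 31).
Jan 5, 2071 → Feb 5, 2071: 31 days (January has 31).
Feb 5, 2071 → Mar 5, 2071: 28 days (February has 28).
Mar 5, 2071 → Apr 5, 2071: 31 days (March has 31).
Apr 5, 2071 → Apr 29, 2071: 24 days.
Total: 175 days.

175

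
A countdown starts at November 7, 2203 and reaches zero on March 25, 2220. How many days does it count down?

5983

Nov 7, 2203 → Nov 7, 2204: 366 days (Feb 29, 2204 is in that span).
Nov 7, 2204 → Nov 7, 2205: 365 days.
Nov 7, 2205 → Nov 7, 2206: 365 days.
Nov 7, 2206 → Nov 7, 2207: 365 days.
Nov 7, 2207 → Nov 7, 2208: 366 days (Feb 29, 2208 is in that span).
Nov 7, 2208 → Nov 7, 2209: 365 days.
Nov 7, 2209 → Nov 7, 2210: 365 days.
Nov 7, 2210 → Nov 7, 2211: 365 days.
Nov 7, 2211 → Nov 7, 2212: 366 days (Feb 29, 2212 is in that span).
Nov 7, 2212 → Nov 7, 2213: 365 days.
Nov 7, 2213 → Nov 7, 2214: 365 days.
Nov 7, 2214 → Nov 7, 2215: 365 days.
Nov 7, 2215 → Nov 7, 2216: 366 days (Feb 29, 2216 is in that span).
Nov 7, 2216 → Nov 7, 2217: 365 days.
Nov 7, 2217 → Nov 7, 2218: 365 days.
Nov 7, 2218 → Nov 7, 2219: 365 days.
Nov 7, 2219 → Dec 7, 2219: 30 days (November has 30).
Dec 7, 2219 → Jan 7, 2220: 31 days (December has 31).
Jan 7, 2220 → Feb 7, 2220: 31 days (January has 31).
Feb 7, 2220 → Mar 7, 2220: 29 days (February has 29).
Mar 7, 2220 → Mar 25, 2220: 18 days.
Total: 5983 days.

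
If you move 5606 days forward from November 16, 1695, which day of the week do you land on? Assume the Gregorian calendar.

Tuesday

First find the weekday of Nov 16, 1695. Doomsday rule: the anchor day for the 1600s is Tuesday. For year 95: 95÷12 = 7 r 11, and 11÷4 = 2, so 7+11+2 = 20.
Tuesday + 20 ≡ Monday — that's 1695's doomsday.
In November the doomsday date is Nov 7.
Nov 16 is 9 days after Nov 7; 9 mod 7 = 2, so Monday + 2 = Wednesday.
5606 mod 7 = 6, so 5606 days after a Wednesday is Wednesday + 6 = Tuesday.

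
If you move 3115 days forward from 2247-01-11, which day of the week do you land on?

First find the weekday of Jan 11, 2247. Doomsday rule: the anchor day for the 2200s is Friday. For year 47: 47÷12 = 3 r 11, and 11÷4 = 2, so 3+11+2 = 16.
Friday + 16 ≡ Sunday — that's 2247's doomsday.
In January the doomsday date is Jan 3 (2247 is not a leap year).
Jan 11 is 8 days after Jan 3; 8 mod 7 = 1, so Sunday + 1 = Monday.
3115 mod 7 = 0, so 3115 days after a Monday is Monday + 0 = Monday.

Monday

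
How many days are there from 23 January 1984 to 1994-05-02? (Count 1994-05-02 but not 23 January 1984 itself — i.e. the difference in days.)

3752

Jan 23, 1984 → Jan 23, 1985: 366 days (Feb 29, 1984 is in that span).
Jan 23, 1985 → Jan 23, 1986: 365 days.
Jan 23, 1986 → Jan 23, 1987: 365 days.
Jan 23, 1987 → Jan 23, 1988: 365 days.
Jan 23, 1988 → Jan 23, 1989: 366 days (Feb 29, 1988 is in that span).
Jan 23, 1989 → Jan 23, 1990: 365 days.
Jan 23, 1990 → Jan 23, 1991: 365 days.
Jan 23, 1991 → Jan 23, 1992: 365 days.
Jan 23, 1992 → Jan 23, 1993: 366 days (Feb 29, 1992 is in that span).
Jan 23, 1993 → Jan 23, 1994: 365 days.
Jan 23, 1994 → Feb 23, 1994: 31 days (January has 31).
Feb 23, 1994 → Mar 23, 1994: 28 days (February has 28).
Mar 23, 1994 → Apr 23, 1994: 31 days (March has 31).
Apr 23, 1994 → May 2, 1994: 9 days.
Total: 3752 days.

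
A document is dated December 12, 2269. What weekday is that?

Doomsday rule: the anchor day for the 2200s is Friday. For year 69: 69÷12 = 5 r 9, and 9÷4 = 2, so 5+9+2 = 16.
Friday + 16 ≡ Sunday — that's 2269's doomsday.
In December the doomsday date is Dec 12.
Dec 12 is the doomsday itself: Sunday.

Sunday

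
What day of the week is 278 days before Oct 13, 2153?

Monday

First find the weekday of Oct 13, 2153. Doomsday rule: the anchor day for the 2100s is Sunday. For year 53: 53÷12 = 4 r 5, and 5÷4 = 1, so 4+5+1 = 10.
Sunday + 10 ≡ Wednesday — that's 2153's doomsday.
In October the doomsday date is Oct 10.
Oct 13 is 3 days after Oct 10; 3 mod 7 = 3, so Wednesday + 3 = Saturday.
278 mod 7 = 5, so 278 days before a Saturday is Saturday − 5 = Monday.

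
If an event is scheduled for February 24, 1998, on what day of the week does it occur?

Tuesday

January 1, 1998 is a Thursday.
Jan 1, 1998 → Feb 1, 1998: 31 days (January has 31).
Feb 1, 1998 → Feb 24, 1998: 23 days.
Total: 54 days.
54 mod 7 = 5, so Thursday + 5 = Tuesday.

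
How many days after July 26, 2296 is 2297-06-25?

Jul 26, 2296 → Aug 26, 2296: 31 days (July has 31).
Aug 26, 2296 → Sep 26, 2296: 31 days (August has 31).
Sep 26, 2296 → Oct 26, 2296: 30 days (September has 30).
Oct 26, 2296 → Nov 26, 2296: 31 days (October has 31).
Nov 26, 2296 → Dec 26, 2296: 30 days (November has 30).
Dec 26, 2296 → Jan 26, 2297: 31 days (December has 31).
Jan 26, 2297 → Feb 26, 2297: 31 days (January has 31).
Feb 26, 2297 → Mar 26, 2297: 28 days (February has 28).
Mar 26, 2297 → Apr 26, 2297: 31 days (March has 31).
Apr 26, 2297 → May 26, 2297: 30 days (April has 30).
May 26, 2297 → Jun 25, 2297: 30 days.
Total: 334 days.

334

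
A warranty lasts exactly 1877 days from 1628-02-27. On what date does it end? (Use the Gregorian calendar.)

April 18, 1633

+366 (one year; includes Feb 29, 1628) → Feb 27, 1629 (1511 left).
+365 (one year) → Feb 27, 1630 (1146 left).
+365 (one year) → Feb 27, 1631 (781 left).
+365 (one year) → Feb 27, 1632 (416 left).
+366 (one year; includes Feb 29, 1632) → Feb 27, 1633 (50 left).
Feb has 28 days: +2 → Mar 1, 1633 (48 left).
Mar has 31 days: +31 → Apr 1, 1633 (17 left).
+17 → Apr 18, 1633.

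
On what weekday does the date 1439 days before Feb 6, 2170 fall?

Feb 6, 2170 is a Tuesday.
1439 mod 7 = 4, so 1439 days before a Tuesday is Tuesday − 4 = Friday.

Friday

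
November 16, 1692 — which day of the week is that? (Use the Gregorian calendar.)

Doomsday rule: the anchor day for the 1600s is Tuesday. For year 92: 92÷12 = 7 r 8, and 8÷4 = 2, so 7+8+2 = 17.
Tuesday + 17 ≡ Friday — that's 1692's doomsday.
In November the doomsday date is Nov 7.
Nov 16 is 9 days after Nov 7; 9 mod 7 = 2, so Friday + 2 = Sunday.

Sunday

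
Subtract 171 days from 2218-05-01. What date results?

−1 → Apr 30, 2218 (end of Apr, 30 days; 170 left).
−30 → Mar 31, 2218 (end of Mar, 31 days; 140 left).
−31 → Feb 28, 2218 (end of Feb, 28 days; 109 left).
−28 → Jan 31, 2218 (end of Jan, 31 days; 81 left).
−31 → Dec 31, 2217 (end of Dec, 31 days; 50 left).
−31 → Nov 30, 2217 (end of Nov, 30 days; 19 left).
−19 → Nov 11, 2217.

November 11, 2217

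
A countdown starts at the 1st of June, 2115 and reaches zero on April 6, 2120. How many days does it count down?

1771

Jun 1, 2115 → Jun 1, 2116: 366 days (Feb 29, 2116 is in that span).
Jun 1, 2116 → Jun 1, 2117: 365 days.
Jun 1, 2117 → Jun 1, 2118: 365 days.
Jun 1, 2118 → Jun 1, 2119: 365 days.
Jun 1, 2119 → Jul 1, 2119: 30 days (June has 30).
Jul 1, 2119 → Aug 1, 2119: 31 days (July has 31).
Aug 1, 2119 → Sep 1, 2119: 31 days (August has 31).
Sep 1, 2119 → Oct 1, 2119: 30 days (September has 30).
Oct 1, 2119 → Nov 1, 2119: 31 days (October has 31).
Nov 1, 2119 → Dec 1, 2119: 30 days (November has 30).
Dec 1, 2119 → Jan 1, 2120: 31 days (December has 31).
Jan 1, 2120 → Feb 1, 2120: 31 days (January has 31).
Feb 1, 2120 → Mar 1, 2120: 29 days (February has 29).
Mar 1, 2120 → Apr 1, 2120: 31 days (March has 31).
Apr 1, 2120 → Apr 6, 2120: 5 days.
Total: 1771 days.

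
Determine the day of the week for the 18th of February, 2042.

January 1, 2042 is a Wednesday.
Jan 1, 2042 → Feb 1, 2042: 31 days (January has 31).
Feb 1, 2042 → Feb 18, 2042: 17 days.
Total: 48 days.
48 mod 7 = 6, so Wednesday + 6 = Tuesday.

Tuesday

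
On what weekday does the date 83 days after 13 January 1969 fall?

Sunday

First find the weekday of Jan 13, 1969. Doomsday rule: the anchor day for the 1900s is Wednesday. For year 69: 69÷12 = 5 r 9, and 9÷4 = 2, so 5+9+2 = 16.
Wednesday + 16 ≡ Friday — that's 1969's doomsday.
In January the doomsday date is Jan 3 (1969 is not a leap year).
Jan 13 is 10 days after Jan 3; 10 mod 7 = 3, so Friday + 3 = Monday.
83 mod 7 = 6, so 83 days after a Monday is Monday + 6 = Sunday.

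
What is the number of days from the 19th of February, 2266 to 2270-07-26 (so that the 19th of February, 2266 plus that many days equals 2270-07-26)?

1618

Feb 19, 2266 → Feb 19, 2267: 365 days.
Feb 19, 2267 → Feb 19, 2268: 365 days.
Feb 19, 2268 → Feb 19, 2269: 366 days (Feb 29, 2268 is in that span).
Feb 19, 2269 → Feb 19, 2270: 365 days.
Feb 19, 2270 → Mar 19, 2270: 28 days (February has 28).
Mar 19, 2270 → Apr 19, 2270: 31 days (March has 31).
Apr 19, 2270 → May 19, 2270: 30 days (April has 30).
May 19, 2270 → Jun 19, 2270: 31 days (May has 31).
Jun 19, 2270 → Jul 19, 2270: 30 days (June has 30).
Jul 19, 2270 → Jul 26, 2270: 7 days.
Total: 1618 days.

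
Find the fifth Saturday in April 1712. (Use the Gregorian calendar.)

April 30, 1712

April 1, 1712 is a Friday.
The first Saturday is therefore April 2 (1 days later).
The fifth Saturday is 2 + 4×7 = April 30.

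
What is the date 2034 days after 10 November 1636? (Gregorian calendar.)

June 6, 1642

+365 (one year) → Nov 10, 1637 (1669 left).
+365 (one year) → Nov 10, 1638 (1304 left).
+365 (one year) → Nov 10, 1639 (939 left).
+366 (one year; includes Feb 29, 1640) → Nov 10, 1640 (573 left).
+365 (one year) → Nov 10, 1641 (208 left).
Nov has 30 days: +21 → Dec 1, 1641 (187 left).
Dec has 31 days: +31 → Jan 1, 1642 (156 left).
Jan has 31 days: +31 → Feb 1, 1642 (125 left).
Feb has 28 days: +28 → Mar 1, 1642 (97 left).
Mar has 31 days: +31 → Apr 1, 1642 (66 left).
Apr has 30 days: +30 → May 1, 1642 (36 left).
May has 31 days: +31 → Jun 1, 1642 (5 left).
+5 → Jun 6, 1642.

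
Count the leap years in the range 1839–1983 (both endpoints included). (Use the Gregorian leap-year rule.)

Multiples of 4 in [1839,1983]: 36.
Of those, multiples of 100: 1 (not leap unless ÷400).
Multiples of 400: 0.
Leap years = 36 − 1 + 0 = 35.

35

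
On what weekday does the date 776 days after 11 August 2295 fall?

First find the weekday of Aug 11, 2295. Doomsday rule: the anchor day for the 2200s is Friday. For year 95: 95÷12 = 7 r 11, and 11÷4 = 2, so 7+11+2 = 20.
Friday + 20 ≡ Thursday — that's 2295's doomsday.
In August the doomsday date is Aug 8.
Aug 11 is 3 days after Aug 8; 3 mod 7 = 3, so Thursday + 3 = Sunday.
776 mod 7 = 6, so 776 days after a Sunday is Sunday + 6 = Saturday.

Saturday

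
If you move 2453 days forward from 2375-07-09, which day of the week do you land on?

Jul 9, 2375 is a Wednesday.
2453 mod 7 = 3, so 2453 days after a Wednesday is Wednesday + 3 = Saturday.

Saturday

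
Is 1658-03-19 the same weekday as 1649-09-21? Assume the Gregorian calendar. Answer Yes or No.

From Sep 21, 1649 to Mar 19, 1658 is 3101 days.
3101 mod 7 = 0, so they are the same weekday.
(Sep 21, 1649 is a Tuesday; Mar 19, 1658 is a Tuesday.)

Yes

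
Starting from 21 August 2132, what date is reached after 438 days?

November 2, 2133

+365 (one year) → Aug 21, 2133 (73 left).
Aug has 31 days: +11 → Sep 1, 2133 (62 left).
Sep has 30 days: +30 → Oct 1, 2133 (32 left).
Oct has 31 days: +31 → Nov 1, 2133 (1 left).
+1 → Nov 2, 2133.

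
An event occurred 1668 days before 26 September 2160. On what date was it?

March 3, 2156

−366 (one year; includes Feb 29, 2160) → Sep 26, 2159 (1302 left).
−365 (one year) → Sep 26, 2158 (937 left).
−365 (one year) → Sep 26, 2157 (572 left).
−365 (one year) → Sep 26, 2156 (207 left).
−26 → Aug 31, 2156 (end of Aug, 31 days; 181 left).
−31 → Jul 31, 2156 (end of Jul, 31 days; 150 left).
−31 → Jun 30, 2156 (end of Jun, 30 days; 119 left).
−30 → May 31, 2156 (end of May, 31 days; 89 left).
−31 → Apr 30, 2156 (end of Apr, 30 days; 58 left).
−30 → Mar 31, 2156 (end of Mar, 31 days; 28 left).
−28 → Mar 3, 2156.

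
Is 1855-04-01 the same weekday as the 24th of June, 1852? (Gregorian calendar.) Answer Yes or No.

From Jun 24, 1852 to Apr 1, 1855 is 1011 days.
1011 mod 7 = 3, so they are different weekdays.
(Jun 24, 1852 is a Thursday; Apr 1, 1855 is a Sunday.)

No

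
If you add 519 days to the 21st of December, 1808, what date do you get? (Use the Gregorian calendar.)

May 24, 1810

+365 (one year) → Dec 21, 1809 (154 left).
Dec has 31 days: +11 → Jan 1, 1810 (143 left).
Jan has 31 days: +31 → Feb 1, 1810 (112 left).
Feb has 28 days: +28 → Mar 1, 1810 (84 left).
Mar has 31 days: +31 → Apr 1, 1810 (53 left).
Apr has 30 days: +30 → May 1, 1810 (23 left).
+23 → May 24, 1810.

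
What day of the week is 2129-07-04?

Monday

Doomsday rule: the anchor day for the 2100s is Sunday. For year 29: 29÷12 = 2 r 5, and 5÷4 = 1, so 2+5+1 = 8.
Sunday + 8 ≡ Monday — that's 2129's doomsday.
In July the doomsday date is Jul 11.
Jul 4 is 7 days before Jul 11; 7 mod 7 = 0, so Monday − 0 = Monday.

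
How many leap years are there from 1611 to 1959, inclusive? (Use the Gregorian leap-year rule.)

Multiples of 4 in [1611,1959]: 87.
Of those, multiples of 100: 3 (not leap unless ÷400).
Multiples of 400: 0.
Leap years = 87 − 3 + 0 = 84.

84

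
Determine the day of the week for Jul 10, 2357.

Doomsday rule: the anchor day for the 2300s is Wednesday. For year 57: 57÷12 = 4 r 9, and 9÷4 = 2, so 4+9+2 = 15.
Wednesday + 15 ≡ Thursday — that's 2357's doomsday.
In July the doomsday date is Jul 11.
Jul 10 is 1 day before Jul 11; 1 mod 7 = 1, so Thursday − 1 = Wednesday.

Wednesday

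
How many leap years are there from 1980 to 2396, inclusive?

Multiples of 4 in [1980,2396]: 105.
Of those, multiples of 100: 4 (not leap unless ÷400).
Multiples of 400: 1.
Leap years = 105 − 4 + 1 = 102.

102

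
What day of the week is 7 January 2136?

Saturday

Doomsday rule: the anchor day for the 2100s is Sunday. For year 36: 36÷12 = 3 r 0, and 0÷4 = 0, so 3+0+0 = 3.
Sunday + 3 ≡ Wednesday — that's 2136's doomsday.
In January the doomsday date is Jan 4 (2136 is a leap year (divisible by 4)).
Jan 7 is 3 days after Jan 4; 3 mod 7 = 3, so Wednesday + 3 = Saturday.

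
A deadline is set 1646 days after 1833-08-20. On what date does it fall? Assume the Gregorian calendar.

February 21, 1838

+365 (one year) → Aug 20, 1834 (1281 left).
+365 (one year) → Aug 20, 1835 (916 left).
+366 (one year; includes Feb 29, 1836) → Aug 20, 1836 (550 left).
+365 (one year) → Aug 20, 1837 (185 left).
Aug has 31 days: +12 → Sep 1, 1837 (173 left).
Sep has 30 days: +30 → Oct 1, 1837 (143 left).
Oct has 31 days: +31 → Nov 1, 1837 (112 left).
Nov has 30 days: +30 → Dec 1, 1837 (82 left).
Dec has 31 days: +31 → Jan 1, 1838 (51 left).
Jan has 31 days: +31 → Feb 1, 1838 (20 left).
+20 → Feb 21, 1838.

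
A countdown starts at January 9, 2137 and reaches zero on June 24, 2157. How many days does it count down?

7471

Jan 9, 2137 → Jan 9, 2138: 365 days.
Jan 9, 2138 → Jan 9, 2139: 365 days.
Jan 9, 2139 → Jan 9, 2140: 365 days.
Jan 9, 2140 → Jan 9, 2141: 366 days (Feb 29, 2140 is in that span).
Jan 9, 2141 → Jan 9, 2142: 365 days.
Jan 9, 2142 → Jan 9, 2143: 365 days.
Jan 9, 2143 → Jan 9, 2144: 365 days.
Jan 9, 2144 → Jan 9, 2145: 366 days (Feb 29, 2144 is in that span).
Jan 9, 2145 → Jan 9, 2146: 365 days.
Jan 9, 2146 → Jan 9, 2147: 365 days.
Jan 9, 2147 → Jan 9, 2148: 365 days.
Jan 9, 2148 → Jan 9, 2149: 366 days (Feb 29, 2148 is in that span).
Jan 9, 2149 → Jan 9, 2150: 365 days.
Jan 9, 2150 → Jan 9, 2151: 365 days.
Jan 9, 2151 → Jan 9, 2152: 365 days.
Jan 9, 2152 → Jan 9, 2153: 366 days (Feb 29, 2152 is in that span).
Jan 9, 2153 → Jan 9, 2154: 365 days.
Jan 9, 2154 → Jan 9, 2155: 365 days.
Jan 9, 2155 → Jan 9, 2156: 365 days.
Jan 9, 2156 → Jan 9, 2157: 366 days (Feb 29, 2156 is in that span).
Jan 9, 2157 → Feb 9, 2157: 31 days (January has 31).
Feb 9, 2157 → Mar 9, 2157: 28 days (February has 28).
Mar 9, 2157 → Apr 9, 2157: 31 days (March has 31).
Apr 9, 2157 → May 9, 2157: 30 days (April has 30).
May 9, 2157 → Jun 9, 2157: 31 days (May has 31).
Jun 9, 2157 → Jun 24, 2157: 15 days.
Total: 7471 days.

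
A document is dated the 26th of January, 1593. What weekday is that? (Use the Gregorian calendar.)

Tuesday

Doomsday rule: the anchor day for the 1500s is Wednesday. For year 93: 93÷12 = 7 r 9, and 9÷4 = 2, so 7+9+2 = 18.
Wednesday + 18 ≡ Sunday — that's 1593's doomsday.
In January the doomsday date is Jan 3 (1593 is not a leap year).
Jan 26 is 23 days after Jan 3; 23 mod 7 = 2, so Sunday + 2 = Tuesday.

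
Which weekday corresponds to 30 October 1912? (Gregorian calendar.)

January 1, 1912 is a Monday.
Jan 1, 1912 → Feb 1, 1912: 31 days (January has 31).
Feb 1, 1912 → Mar 1, 1912: 29 days (February has 29).
Mar 1, 1912 → Apr 1, 1912: 31 days (March has 31).
Apr 1, 1912 → May 1, 1912: 30 days (April has 30).
May 1, 1912 → Jun 1, 1912: 31 days (May has 31).
Jun 1, 1912 → Jul 1, 1912: 30 days (June has 30).
Jul 1, 1912 → Aug 1, 1912: 31 days (July has 31).
Aug 1, 1912 → Sep 1, 1912: 31 days (August has 31).
Sep 1, 1912 → Oct 1, 1912: 30 days (September has 30).
Oct 1, 1912 → Oct 30, 1912: 29 days.
Total: 303 days.
303 mod 7 = 2, so Monday + 2 = Wednesday.

Wednesday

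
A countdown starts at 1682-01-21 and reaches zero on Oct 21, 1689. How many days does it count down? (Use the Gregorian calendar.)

Jan 21, 1682 → Jan 21, 1683: 365 days.
Jan 21, 1683 → Jan 21, 1684: 365 days.
Jan 21, 1684 → Jan 21, 1685: 366 days (Feb 29, 1684 is in that span).
Jan 21, 1685 → Jan 21, 1686: 365 days.
Jan 21, 1686 → Jan 21, 1687: 365 days.
Jan 21, 1687 → Jan 21, 1688: 365 days.
Jan 21, 1688 → Jan 21, 1689: 366 days (Feb 29, 1688 is in that span).
Jan 21, 1689 → Feb 21, 1689: 31 days (January has 31).
Feb 21, 1689 → Mar 21, 1689: 28 days (February has 28).
Mar 21, 1689 → Apr 21, 1689: 31 days (March has 31).
Apr 21, 1689 → May 21, 1689: 30 days (April has 30).
May 21, 1689 → Jun 21, 1689: 31 days (May has 31).
Jun 21, 1689 → Jul 21, 1689: 30 days (June has 30).
Jul 21, 1689 → Aug 21, 1689: 31 days (July has 31).
Aug 21, 1689 → Sep 21, 1689: 31 days (August has 31).
Sep 21, 1689 → Oct 21, 1689: 30 days.
Total: 2830 days.

2830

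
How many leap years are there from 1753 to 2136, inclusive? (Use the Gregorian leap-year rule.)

93

Multiples of 4 in [1753,2136]: 96.
Of those, multiples of 100: 4 (not leap unless ÷400).
Multiples of 400: 1.
Leap years = 96 − 4 + 1 = 93.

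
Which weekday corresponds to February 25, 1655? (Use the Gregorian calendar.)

Doomsday rule: the anchor day for the 1600s is Tuesday. For year 55: 55÷12 = 4 r 7, and 7÷4 = 1, so 4+7+1 = 12.
Tuesday + 12 ≡ Sunday — that's 1655's doomsday.
In February the doomsday date is Feb 28 (1655 is not a leap year).
Feb 25 is 3 days before Feb 28; 3 mod 7 = 3, so Sunday − 3 = Thursday.

Thursday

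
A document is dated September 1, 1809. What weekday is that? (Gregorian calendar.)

Friday

Doomsday rule: the anchor day for the 1800s is Friday. For year 09: 9÷12 = 0 r 9, and 9÷4 = 2, so 0+9+2 = 11.
Friday + 11 ≡ Tuesday — that's 1809's doomsday.
In September the doomsday date is Sep 5.
Sep 1 is 4 days before Sep 5; 4 mod 7 = 4, so Tuesday − 4 = Friday.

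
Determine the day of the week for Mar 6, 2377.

Doomsday rule: the anchor day for the 2300s is Wednesday. For year 77: 77÷12 = 6 r 5, and 5÷4 = 1, so 6+5+1 = 12.
Wednesday + 12 ≡ Monday — that's 2377's doomsday.
In March the doomsday date is Mar 14.
Mar 6 is 8 days before Mar 14; 8 mod 7 = 1, so Monday − 1 = Sunday.

Sunday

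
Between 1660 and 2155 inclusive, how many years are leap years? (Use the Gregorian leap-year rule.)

120

Multiples of 4 in [1660,2155]: 124.
Of those, multiples of 100: 5 (not leap unless ÷400).
Multiples of 400: 1.
Leap years = 124 − 5 + 1 = 120.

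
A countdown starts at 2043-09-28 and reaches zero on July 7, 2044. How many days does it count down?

Sep 28, 2043 → Oct 28, 2043: 30 days (September has 30).
Oct 28, 2043 → Nov 28, 2043: 31 days (October has 31).
Nov 28, 2043 → Dec 28, 2043: 30 days (November has 30).
Dec 28, 2043 → Jan 28, 2044: 31 days (December has 31).
Jan 28, 2044 → Feb 28, 2044: 31 days (January has 31).
Feb 28, 2044 → Mar 28, 2044: 29 days (February has 29).
Mar 28, 2044 → Apr 28, 2044: 31 days (March has 31).
Apr 28, 2044 → May 28, 2044: 30 days (April has 30).
May 28, 2044 → Jun 28, 2044: 31 days (May has 31).
Jun 28, 2044 → Jul 7, 2044: 9 days.
Total: 283 days.

283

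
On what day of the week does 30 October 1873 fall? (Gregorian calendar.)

Thursday

Doomsday rule: the anchor day for the 1800s is Friday. For year 73: 73÷12 = 6 r 1, and 1÷4 = 0, so 6+1+0 = 7.
Friday + 7 ≡ Friday — that's 1873's doomsday.
In October the doomsday date is Oct 10.
Oct 30 is 20 days after Oct 10; 20 mod 7 = 6, so Friday + 6 = Thursday.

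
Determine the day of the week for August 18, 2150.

Doomsday rule: the anchor day for the 2100s is Sunday. For year 50: 50÷12 = 4 r 2, and 2÷4 = 0, so 4+2+0 = 6.
Sunday + 6 ≡ Saturday — that's 2150's doomsday.
In August the doomsday date is Aug 8.
Aug 18 is 10 days after Aug 8; 10 mod 7 = 3, so Saturday + 3 = Tuesday.

Tuesday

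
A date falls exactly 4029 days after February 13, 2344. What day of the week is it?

Feb 13, 2344 is a Sunday.
4029 mod 7 = 4, so 4029 days after a Sunday is Sunday + 4 = Thursday.

Thursday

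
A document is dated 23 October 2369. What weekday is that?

Doomsday rule: the anchor day for the 2300s is Wednesday. For year 69: 69÷12 = 5 r 9, and 9÷4 = 2, so 5+9+2 = 16.
Wednesday + 16 ≡ Friday — that's 2369's doomsday.
In October the doomsday date is Oct 10.
Oct 23 is 13 days after Oct 10; 13 mod 7 = 6, so Friday + 6 = Thursday.

Thursday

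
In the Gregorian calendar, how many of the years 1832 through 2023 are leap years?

47

Multiples of 4 in [1832,2023]: 48.
Of those, multiples of 100: 2 (not leap unless ÷400).
Multiples of 400: 1.
Leap years = 48 − 2 + 1 = 47.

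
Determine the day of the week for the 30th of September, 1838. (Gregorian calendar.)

Doomsday rule: the anchor day for the 1800s is Friday. For year 38: 38÷12 = 3 r 2, and 2÷4 = 0, so 3+2+0 = 5.
Friday + 5 ≡ Wednesday — that's 1838's doomsday.
In September the doomsday date is Sep 5.
Sep 30 is 25 days after Sep 5; 25 mod 7 = 4, so Wednesday + 4 = Sunday.

Sunday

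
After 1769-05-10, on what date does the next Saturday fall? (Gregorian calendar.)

May 13, 1769

May 10, 1769 is a Wednesday.
From Wednesday to the next Saturday is 3 days.
May 10, 1769 + 3 = May 13, 1769.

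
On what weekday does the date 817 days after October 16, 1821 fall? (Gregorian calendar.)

First find the weekday of Oct 16, 1821. Doomsday rule: the anchor day for the 1800s is Friday. For year 21: 21÷12 = 1 r 9, and 9÷4 = 2, so 1+9+2 = 12.
Friday + 12 ≡ Wednesday — that's 1821's doomsday.
In October the doomsday date is Oct 10.
Oct 16 is 6 days after Oct 10; 6 mod 7 = 6, so Wednesday + 6 = Tuesday.
817 mod 7 = 5, so 817 days after a Tuesday is Tuesday + 5 = Sunday.

Sunday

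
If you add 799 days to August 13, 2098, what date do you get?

+365 (one year) → Aug 13, 2099 (434 left).
+365 (one year) → Aug 13, 2100 (69 left).
Aug has 31 days: +19 → Sep 1, 2100 (50 left).
Sep has 30 days: +30 → Oct 1, 2100 (20 left).
+20 → Oct 21, 2100.

October 21, 2100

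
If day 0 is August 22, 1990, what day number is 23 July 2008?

Aug 22, 1990 → Aug 22, 1991: 365 days.
Aug 22, 1991 → Aug 22, 1992: 366 days (Feb 29, 1992 is in that span).
Aug 22, 1992 → Aug 22, 1993: 365 days.
Aug 22, 1993 → Aug 22, 1994: 365 days.
Aug 22, 1994 → Aug 22, 1995: 365 days.
Aug 22, 1995 → Aug 22, 1996: 366 days (Feb 29, 1996 is in that span).
Aug 22, 1996 → Aug 22, 1997: 365 days.
Aug 22, 1997 → Aug 22, 1998: 365 days.
Aug 22, 1998 → Aug 22, 1999: 365 days.
Aug 22, 1999 → Aug 22, 2000: 366 days (Feb 29, 2000 is in that span).
Aug 22, 2000 → Aug 22, 2001: 365 days.
Aug 22, 2001 → Aug 22, 2002: 365 days.
Aug 22, 2002 → Aug 22, 2003: 365 days.
Aug 22, 2003 → Aug 22, 2004: 366 days (Feb 29, 2004 is in that span).
Aug 22, 2004 → Aug 22, 2005: 365 days.
Aug 22, 2005 → Aug 22, 2006: 365 days.
Aug 22, 2006 → Aug 22, 2007: 365 days.
Aug 22, 2007 → Sep 22, 2007: 31 days (August has 31).
Sep 22, 2007 → Oct 22, 2007: 30 days (September has 30).
Oct 22, 2007 → Nov 22, 2007: 31 days (October has 31).
Nov 22, 2007 → Dec 22, 2007: 30 days (November has 30).
Dec 22, 2007 → Jan 22, 2008: 31 days (December has 31).
Jan 22, 2008 → Feb 22, 2008: 31 days (January has 31).
Feb 22, 2008 → Mar 22, 2008: 29 days (February has 29).
Mar 22, 2008 → Apr 22, 2008: 31 days (March has 31).
Apr 22, 2008 → May 22, 2008: 30 days (April has 30).
May 22, 2008 → Jun 22, 2008: 31 days (May has 31).
Jun 22, 2008 → Jul 22, 2008: 30 days (June has 30).
Jul 22, 2008 → Jul 23, 2008: 1 days.
Total: 6545 days.

6545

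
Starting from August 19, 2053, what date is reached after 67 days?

October 25, 2053

Aug has 31 days: +13 → Sep 1, 2053 (54 left).
Sep has 30 days: +30 → Oct 1, 2053 (24 left).
+24 → Oct 25, 2053.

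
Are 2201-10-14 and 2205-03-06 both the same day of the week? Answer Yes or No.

Yes

From Oct 14, 2201 to Mar 6, 2205 is 1239 days.
1239 mod 7 = 0, so they are the same weekday.
(Oct 14, 2201 is a Wednesday; Mar 6, 2205 is a Wednesday.)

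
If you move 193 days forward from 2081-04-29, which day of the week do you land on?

Saturday

First find the weekday of Apr 29, 2081. Doomsday rule: the anchor day for the 2000s is Tuesday. For year 81: 81÷12 = 6 r 9, and 9÷4 = 2, so 6+9+2 = 17.
Tuesday + 17 ≡ Friday — that's 2081's doomsday.
In April the doomsday date is Apr 4.
Apr 29 is 25 days after Apr 4; 25 mod 7 = 4, so Friday + 4 = Tuesday.
193 mod 7 = 4, so 193 days after a Tuesday is Tuesday + 4 = Saturday.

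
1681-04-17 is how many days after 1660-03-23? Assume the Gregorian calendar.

7695

Mar 23, 1660 → Mar 23, 1661: 365 days.
Mar 23, 1661 → Mar 23, 1662: 365 days.
Mar 23, 1662 → Mar 23, 1663: 365 days.
Mar 23, 1663 → Mar 23, 1664: 366 days (Feb 29, 1664 is in that span).
Mar 23, 1664 → Mar 23, 1665: 365 days.
Mar 23, 1665 → Mar 23, 1666: 365 days.
Mar 23, 1666 → Mar 23, 1667: 365 days.
Mar 23, 1667 → Mar 23, 1668: 366 days (Feb 29, 1668 is in that span).
Mar 23, 1668 → Mar 23, 1669: 365 days.
Mar 23, 1669 → Mar 23, 1670: 365 days.
Mar 23, 1670 → Mar 23, 1671: 365 days.
Mar 23, 1671 → Mar 23, 1672: 366 days (Feb 29, 1672 is in that span).
Mar 23, 1672 → Mar 23, 1673: 365 days.
Mar 23, 1673 → Mar 23, 1674: 365 days.
Mar 23, 1674 → Mar 23, 1675: 365 days.
Mar 23, 1675 → Mar 23, 1676: 366 days (Feb 29, 1676 is in that span).
Mar 23, 1676 → Mar 23, 1677: 365 days.
Mar 23, 1677 → Mar 23, 1678: 365 days.
Mar 23, 1678 → Mar 23, 1679: 365 days.
Mar 23, 1679 → Mar 23, 1680: 366 days (Feb 29, 1680 is in that span).
Mar 23, 1680 → Apr 23, 1680: 31 days (March has 31).
Apr 23, 1680 → May 23, 1680: 30 days (April has 30).
May 23, 1680 → Jun 23, 1680: 31 days (May has 31).
Jun 23, 1680 → Jul 23, 1680: 30 days (June has 30).
Jul 23, 1680 → Aug 23, 1680: 31 days (July has 31).
Aug 23, 1680 → Sep 23, 1680: 31 days (August has 31).
Sep 23, 1680 → Oct 23, 1680: 30 days (September has 30).
Oct 23, 1680 → Nov 23, 1680: 31 days (October has 31).
Nov 23, 1680 → Dec 23, 1680: 30 days (November has 30).
Dec 23, 1680 → Jan 23, 1681: 31 days (December has 31).
Jan 23, 1681 → Feb 23, 1681: 31 days (January has 31).
Feb 23, 1681 → Mar 23, 1681: 28 days (February has 28).
Mar 23, 1681 → Apr 17, 1681: 25 days.
Total: 7695 days.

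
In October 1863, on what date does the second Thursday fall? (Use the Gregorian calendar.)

October 8, 1863

October 1, 1863 is a Thursday.
The first Thursday is therefore October 1 (same day).
The second Thursday is 1 + 1×7 = October 8.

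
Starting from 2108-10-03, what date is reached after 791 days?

+365 (one year) → Oct 3, 2109 (426 left).
+365 (one year) → Oct 3, 2110 (61 left).
Oct has 31 days: +29 → Nov 1, 2110 (32 left).
Nov has 30 days: +30 → Dec 1, 2110 (2 left).
+2 → Dec 3, 2110.

December 3, 2110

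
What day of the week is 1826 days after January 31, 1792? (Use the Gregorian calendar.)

First find the weekday of Jan 31, 1792. Doomsday rule: the anchor day for the 1700s is Sunday. For year 92: 92÷12 = 7 r 8, and 8÷4 = 2, so 7+8+2 = 17.
Sunday + 17 ≡ Wednesday — that's 1792's doomsday.
In January the doomsday date is Jan 4 (1792 is a leap year (divisible by 4)).
Jan 31 is 27 days after Jan 4; 27 mod 7 = 6, so Wednesday + 6 = Tuesday.
1826 mod 7 = 6, so 1826 days after a Tuesday is Tuesday + 6 = Monday.

Monday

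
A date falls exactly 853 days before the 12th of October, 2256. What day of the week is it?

Oct 12, 2256 is a Sunday.
853 mod 7 = 6, so 853 days before a Sunday is Sunday − 6 = Monday.

Monday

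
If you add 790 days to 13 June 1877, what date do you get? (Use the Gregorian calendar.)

August 12, 1879

+365 (one year) → Jun 13, 1878 (425 left).
+365 (one year) → Jun 13, 1879 (60 left).
Jun has 30 days: +18 → Jul 1, 1879 (42 left).
Jul has 31 days: +31 → Aug 1, 1879 (11 left).
+11 → Aug 12, 1879.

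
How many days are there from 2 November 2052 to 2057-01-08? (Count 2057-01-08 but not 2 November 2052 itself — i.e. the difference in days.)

Nov 2, 2052 → Nov 2, 2053: 365 days.
Nov 2, 2053 → Nov 2, 2054: 365 days.
Nov 2, 2054 → Nov 2, 2055: 365 days.
Nov 2, 2055 → Nov 2, 2056: 366 days (Feb 29, 2056 is in that span).
Nov 2, 2056 → Dec 2, 2056: 30 days (November has 30).
Dec 2, 2056 → Jan 2, 2057: 31 days (December has 31).
Jan 2, 2057 → Jan 8, 2057: 6 days.
Total: 1528 days.

1528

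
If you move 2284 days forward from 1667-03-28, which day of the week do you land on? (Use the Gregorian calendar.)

First find the weekday of Mar 28, 1667. Doomsday rule: the anchor day for the 1600s is Tuesday. For year 67: 67÷12 = 5 r 7, and 7÷4 = 1, so 5+7+1 = 13.
Tuesday + 13 ≡ Monday — that's 1667's doomsday.
In March the doomsday date is Mar 14.
Mar 28 is 14 days after Mar 14; 14 mod 7 = 0, so Monday + 0 = Monday.
2284 mod 7 = 2, so 2284 days after a Monday is Monday + 2 = Wednesday.

Wednesday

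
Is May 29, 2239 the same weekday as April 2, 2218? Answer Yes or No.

From Apr 2, 2218 to May 29, 2239 is 7727 days.
7727 mod 7 = 6, so they are different weekdays.
(Apr 2, 2218 is a Thursday; May 29, 2239 is a Wednesday.)

No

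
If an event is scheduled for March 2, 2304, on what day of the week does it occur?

Doomsday rule: the anchor day for the 2300s is Wednesday. For year 04: 4÷12 = 0 r 4, and 4÷4 = 1, so 0+4+1 = 5.
Wednesday + 5 ≡ Monday — that's 2304's doomsday.
In March the doomsday date is Mar 14.
Mar 2 is 12 days before Mar 14; 12 mod 7 = 5, so Monday − 5 = Wednesday.

Wednesday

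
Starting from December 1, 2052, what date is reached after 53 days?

Dec has 31 days: +31 → Jan 1, 2053 (22 left).
+22 → Jan 23, 2053.

January 23, 2053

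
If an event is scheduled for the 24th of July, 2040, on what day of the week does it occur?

Tuesday

Doomsday rule: the anchor day for the 2000s is Tuesday. For year 40: 40÷12 = 3 r 4, and 4÷4 = 1, so 3+4+1 = 8.
Tuesday + 8 ≡ Wednesday — that's 2040's doomsday.
In July the doomsday date is Jul 11.
Jul 24 is 13 days after Jul 11; 13 mod 7 = 6, so Wednesday + 6 = Tuesday.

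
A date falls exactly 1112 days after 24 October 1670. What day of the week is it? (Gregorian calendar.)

Oct 24, 1670 is a Friday.
1112 mod 7 = 6, so 1112 days after a Friday is Friday + 6 = Thursday.

Thursday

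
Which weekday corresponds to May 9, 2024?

Thursday

Doomsday rule: the anchor day for the 2000s is Tuesday. For year 24: 24÷12 = 2 r 0, and 0÷4 = 0, so 2+0+0 = 2.
Tuesday + 2 ≡ Thursday — that's 2024's doomsday.
In May the doomsday date is May 9.
May 9 is the doomsday itself: Thursday.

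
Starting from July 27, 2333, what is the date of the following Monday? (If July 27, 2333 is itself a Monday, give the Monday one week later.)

Jul 27, 2333 is a Thursday.
From Thursday to the next Monday is 4 days.
Jul 27, 2333 + 4 = Jul 31, 2333.

July 31, 2333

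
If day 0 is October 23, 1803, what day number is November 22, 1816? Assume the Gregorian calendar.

4779

Oct 23, 1803 → Oct 23, 1804: 366 days (Feb 29, 1804 is in that span).
Oct 23, 1804 → Oct 23, 1805: 365 days.
Oct 23, 1805 → Oct 23, 1806: 365 days.
Oct 23, 1806 → Oct 23, 1807: 365 days.
Oct 23, 1807 → Oct 23, 1808: 366 days (Feb 29, 1808 is in that span).
Oct 23, 1808 → Oct 23, 1809: 365 days.
Oct 23, 1809 → Oct 23, 1810: 365 days.
Oct 23, 1810 → Oct 23, 1811: 365 days.
Oct 23, 1811 → Oct 23, 1812: 366 days (Feb 29, 1812 is in that span).
Oct 23, 1812 → Oct 23, 1813: 365 days.
Oct 23, 1813 → Oct 23, 1814: 365 days.
Oct 23, 1814 → Oct 23, 1815: 365 days.
Oct 23, 1815 → Nov 23, 1815: 31 days (October has 31).
Nov 23, 1815 → Dec 23, 1815: 30 days (November has 30).
Dec 23, 1815 → Jan 23, 1816: 31 days (December has 31).
Jan 23, 1816 → Feb 23, 1816: 31 days (January has 31).
Feb 23, 1816 → Mar 23, 1816: 29 days (February has 29).
Mar 23, 1816 → Apr 23, 1816: 31 days (March has 31).
Apr 23, 1816 → May 23, 1816: 30 days (April has 30).
May 23, 1816 → Jun 23, 1816: 31 days (May has 31).
Jun 23, 1816 → Jul 23, 1816: 30 days (June has 30).
Jul 23, 1816 → Aug 23, 1816: 31 days (July has 31).
Aug 23, 1816 → Sep 23, 1816: 31 days (August has 31).
Sep 23, 1816 → Oct 23, 1816: 30 days (September has 30).
Oct 23, 1816 → Nov 22, 1816: 30 days.
Total: 4779 days.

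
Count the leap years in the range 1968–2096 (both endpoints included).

Multiples of 4 in [1968,2096]: 33.
Of those, multiples of 100: 1 (not leap unless ÷400).
Multiples of 400: 1.
Leap years = 33 − 1 + 1 = 33.

33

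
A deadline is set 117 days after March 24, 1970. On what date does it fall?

July 19, 1970

Mar has 31 days: +8 → Apr 1, 1970 (109 left).
Apr has 30 days: +30 → May 1, 1970 (79 left).
May has 31 days: +31 → Jun 1, 1970 (48 left).
Jun has 30 days: +30 → Jul 1, 1970 (18 left).
+18 → Jul 19, 1970.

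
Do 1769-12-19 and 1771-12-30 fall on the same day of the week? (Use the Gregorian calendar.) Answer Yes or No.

From Dec 19, 1769 to Dec 30, 1771 is 741 days.
741 mod 7 = 6, so they are different weekdays.
(Dec 19, 1769 is a Tuesday; Dec 30, 1771 is a Monday.)

No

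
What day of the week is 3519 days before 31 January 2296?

Sunday

First find the weekday of Jan 31, 2296. Doomsday rule: the anchor day for the 2200s is Friday. For year 96: 96÷12 = 8 r 0, and 0÷4 = 0, so 8+0+0 = 8.
Friday + 8 ≡ Saturday — that's 2296's doomsday.
In January the doomsday date is Jan 4 (2296 is a leap year (divisible by 4)).
Jan 31 is 27 days after Jan 4; 27 mod 7 = 6, so Saturday + 6 = Friday.
3519 mod 7 = 5, so 3519 days before a Friday is Friday − 5 = Sunday.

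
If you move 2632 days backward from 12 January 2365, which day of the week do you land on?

First find the weekday of Jan 12, 2365. Doomsday rule: the anchor day for the 2300s is Wednesday. For year 65: 65÷12 = 5 r 5, and 5÷4 = 1, so 5+5+1 = 11.
Wednesday + 11 ≡ Sunday — that's 2365's doomsday.
In January the doomsday date is Jan 3 (2365 is not a leap year).
Jan 12 is 9 days after Jan 3; 9 mod 7 = 2, so Sunday + 2 = Tuesday.
2632 mod 7 = 0, so 2632 days before a Tuesday is Tuesday − 0 = Tuesday.

Tuesday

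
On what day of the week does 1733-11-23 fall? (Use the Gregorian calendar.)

Monday

Doomsday rule: the anchor day for the 1700s is Sunday. For year 33: 33÷12 = 2 r 9, and 9÷4 = 2, so 2+9+2 = 13.
Sunday + 13 ≡ Saturday — that's 1733's doomsday.
In November the doomsday date is Nov 7.
Nov 23 is 16 days after Nov 7; 16 mod 7 = 2, so Saturday + 2 = Monday.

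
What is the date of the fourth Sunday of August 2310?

August 28, 2310

August 1, 2310 is a Monday.
The first Sunday is therefore August 7 (6 days later).
The fourth Sunday is 7 + 3×7 = August 28.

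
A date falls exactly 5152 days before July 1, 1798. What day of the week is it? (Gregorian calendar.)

First find the weekday of Jul 1, 1798. Doomsday rule: the anchor day for the 1700s is Sunday. For year 98: 98÷12 = 8 r 2, and 2÷4 = 0, so 8+2+0 = 10.
Sunday + 10 ≡ Wednesday — that's 1798's doomsday.
In July the doomsday date is Jul 11.
Jul 1 is 10 days before Jul 11; 10 mod 7 = 3, so Wednesday − 3 = Sunday.
5152 mod 7 = 0, so 5152 days before a Sunday is Sunday − 0 = Sunday.

Sunday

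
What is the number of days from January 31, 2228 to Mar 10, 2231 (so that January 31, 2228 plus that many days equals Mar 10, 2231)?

Jan 31, 2228 → Jan 31, 2229: 366 days (Feb 29, 2228 is in that span).
Jan 31, 2229 → Jan 31, 2230: 365 days.
Jan 31, 2230 → Jan 31, 2231: 365 days.
Jan 31, 2231 → Feb 28, 2231: 28 days (January has 31).
Feb 28, 2231 → Mar 10, 2231: 10 days.
Total: 1134 days.

1134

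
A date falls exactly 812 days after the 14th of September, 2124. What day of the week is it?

Sep 14, 2124 is a Thursday.
812 mod 7 = 0, so 812 days after a Thursday is Thursday + 0 = Thursday.

Thursday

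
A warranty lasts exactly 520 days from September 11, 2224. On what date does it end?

February 13, 2226

+365 (one year) → Sep 11, 2225 (155 left).
Sep has 30 days: +20 → Oct 1, 2225 (135 left).
Oct has 31 days: +31 → Nov 1, 2225 (104 left).
Nov has 30 days: +30 → Dec 1, 2225 (74 left).
Dec has 31 days: +31 → Jan 1, 2226 (43 left).
Jan has 31 days: +31 → Feb 1, 2226 (12 left).
+12 → Feb 13, 2226.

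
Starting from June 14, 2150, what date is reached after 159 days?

November 20, 2150

Jun has 30 days: +17 → Jul 1, 2150 (142 left).
Jul has 31 days: +31 → Aug 1, 2150 (111 left).
Aug has 31 days: +31 → Sep 1, 2150 (80 left).
Sep has 30 days: +30 → Oct 1, 2150 (50 left).
Oct has 31 days: +31 → Nov 1, 2150 (19 left).
+19 → Nov 20, 2150.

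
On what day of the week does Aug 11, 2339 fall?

Doomsday rule: the anchor day for the 2300s is Wednesday. For year 39: 39÷12 = 3 r 3, and 3÷4 = 0, so 3+3+0 = 6.
Wednesday + 6 ≡ Tuesday — that's 2339's doomsday.
In August the doomsday date is Aug 8.
Aug 11 is 3 days after Aug 8; 3 mod 7 = 3, so Tuesday + 3 = Friday.

Friday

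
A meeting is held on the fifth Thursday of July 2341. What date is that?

July 31, 2341

July 1, 2341 is a Tuesday.
The first Thursday is therefore July 3 (2 days later).
The fifth Thursday is 3 + 4×7 = July 31.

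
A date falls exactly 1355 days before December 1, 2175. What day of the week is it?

Monday

Dec 1, 2175 is a Friday.
1355 mod 7 = 4, so 1355 days before a Friday is Friday − 4 = Monday.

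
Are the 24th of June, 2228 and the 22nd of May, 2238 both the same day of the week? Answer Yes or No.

From Jun 24, 2228 to May 22, 2238 is 3619 days.
3619 mod 7 = 0, so they are the same weekday.
(Jun 24, 2228 is a Tuesday; May 22, 2238 is a Tuesday.)

Yes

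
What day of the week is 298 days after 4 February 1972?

Tuesday

First find the weekday of Feb 4, 1972. Doomsday rule: the anchor day for the 1900s is Wednesday. For year 72: 72÷12 = 6 r 0, and 0÷4 = 0, so 6+0+0 = 6.
Wednesday + 6 ≡ Tuesday — that's 1972's doomsday.
In February the doomsday date is Feb 29 (1972 is a leap year (divisible by 4)).
Feb 4 is 25 days before Feb 29; 25 mod 7 = 4, so Tuesday − 4 = Friday.
298 mod 7 = 4, so 298 days after a Friday is Friday + 4 = Tuesday.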